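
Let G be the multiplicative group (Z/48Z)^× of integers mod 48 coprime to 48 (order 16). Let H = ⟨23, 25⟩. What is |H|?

4

|⟨23⟩| = 2 and |⟨25⟩| = 2, so |H| is a multiple of lcm(2, 2) = 2 and divides |G| = 16.
Closing under the operation: H = {1, 23, 25, 47}, so |H| = 4.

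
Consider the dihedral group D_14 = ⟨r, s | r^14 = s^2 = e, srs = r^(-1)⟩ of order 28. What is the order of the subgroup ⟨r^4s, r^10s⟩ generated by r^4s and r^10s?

14

|⟨r^4s⟩| = 2 and |⟨r^10s⟩| = 2, so |H| is a multiple of lcm(2, 2) = 2 and divides |G| = 28.
Closing under the operation: H = {e, r^2, r^4, r^6, r^8, r^10, r^12, s, r^2s, r^4s, r^6s, r^8s, r^10s, r^12s}, so |H| = 14.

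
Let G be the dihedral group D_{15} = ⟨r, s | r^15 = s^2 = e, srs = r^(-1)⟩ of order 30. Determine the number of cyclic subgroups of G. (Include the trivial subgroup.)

19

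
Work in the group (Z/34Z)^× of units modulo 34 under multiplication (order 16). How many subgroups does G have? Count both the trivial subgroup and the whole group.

5

|G| = 16, so by Lagrange every subgroup order divides 16. Divisors: 1, 2, 4, 8, 16.
Subgroups by order — order 1: 1; order 2: 1; order 4: 1; order 8: 1; order 16: 1.
Total: 1 + 1 + 1 + 1 + 1 = 5.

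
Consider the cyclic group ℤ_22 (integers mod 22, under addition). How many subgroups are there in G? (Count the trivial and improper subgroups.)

A cyclic group of order 22 has exactly one subgroup for each divisor of 22.
Divisors of 22: 1, 2, 11, 22.
So ℤ_22 has 4 subgroups.

4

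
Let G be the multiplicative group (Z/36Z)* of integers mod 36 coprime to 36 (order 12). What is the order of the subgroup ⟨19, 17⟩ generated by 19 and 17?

4

|⟨19⟩| = 2 and |⟨17⟩| = 2, so |H| is a multiple of lcm(2, 2) = 2 and divides |G| = 12.
Closing under the operation: H = {1, 17, 19, 35}, so |H| = 4.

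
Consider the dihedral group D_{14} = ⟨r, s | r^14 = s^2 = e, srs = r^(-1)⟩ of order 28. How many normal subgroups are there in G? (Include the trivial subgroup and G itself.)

7

G has 28 subgroups. Checking conjugation-invariance by order — order 1: 1/1 normal; order 2: 1/15 normal; order 4: 0/7 normal; order 7: 1/1 normal; order 14: 3/3 normal; order 28: 1/1 normal.
Total normal subgroups: 7.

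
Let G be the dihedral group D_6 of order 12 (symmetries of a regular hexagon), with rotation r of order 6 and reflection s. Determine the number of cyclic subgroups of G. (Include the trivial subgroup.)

Each element a generates a cyclic subgroup ⟨a⟩; distinct elements may generate the same one (a cyclic group of order d has φ(d) generators).
Cyclic subgroups by order — order 1: 1; order 2: 7; order 3: 1; order 6: 1.
Total: 10.

10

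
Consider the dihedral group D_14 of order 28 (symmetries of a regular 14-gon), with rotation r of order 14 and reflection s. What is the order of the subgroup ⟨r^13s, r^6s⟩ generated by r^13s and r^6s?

4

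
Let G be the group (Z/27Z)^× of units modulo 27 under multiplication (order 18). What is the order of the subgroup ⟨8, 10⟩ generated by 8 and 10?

6

|⟨8⟩| = 6 and |⟨10⟩| = 3, so |H| is a multiple of lcm(6, 3) = 6 and divides |G| = 18.
Closing under the operation: H = {1, 8, 10, 17, 19, 26}, so |H| = 6.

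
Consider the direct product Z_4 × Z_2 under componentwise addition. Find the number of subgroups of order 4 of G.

3

|G| = 8 and 4 | 8, so subgroups of order 4 are possible by Lagrange.
The subgroups of order 4 are: {(0,0), (0,1), (2,0), (2,1)}; {(0,0), (1,0), (2,0), (3,0)}; {(0,0), (1,1), (2,0), (3,1)}.
So G has 3 subgroups of order 4.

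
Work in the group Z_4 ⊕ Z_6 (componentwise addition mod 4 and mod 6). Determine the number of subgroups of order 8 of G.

|G| = 24 and 8 | 24, so subgroups of order 8 are possible by Lagrange.
The subgroups of order 8 are: {(0,0), (0,3), (1,0), (1,3), (2,0), (2,3), (3,0), (3,3)}.
So G has 1 subgroup of order 8.

1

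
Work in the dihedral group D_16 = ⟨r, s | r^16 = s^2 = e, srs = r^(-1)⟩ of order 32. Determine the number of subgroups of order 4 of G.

|G| = 32 and 4 | 32, so subgroups of order 4 are possible by Lagrange.
The subgroups of order 4 are: {e, r^8, r^2s, r^10s}; {e, r^8, r^3s, r^11s}; {e, r^4, r^8, r^12}; {e, r^8, r^4s, r^12s}; … (9 in all).
So G has 9 subgroups of order 4.

9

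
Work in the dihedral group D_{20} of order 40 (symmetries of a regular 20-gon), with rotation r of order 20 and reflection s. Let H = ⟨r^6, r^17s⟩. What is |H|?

|⟨r^6⟩| = 10 and |⟨r^17s⟩| = 2, so |H| is a multiple of lcm(10, 2) = 10 and divides |G| = 40.
Closing under the operation: H = {e, r^2, r^4, r^6, r^8, r^10, r^12, r^14, r^16, r^18, rs, r^3s, r^5s, r^7s, r^9s, r^11s, r^13s, r^15s, r^17s, r^19s}, so |H| = 20.

20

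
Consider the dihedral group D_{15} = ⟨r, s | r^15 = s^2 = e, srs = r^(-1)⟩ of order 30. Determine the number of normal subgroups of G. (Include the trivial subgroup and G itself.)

G has 28 subgroups. Checking conjugation-invariance by order — order 1: 1/1 normal; order 2: 0/15 normal; order 3: 1/1 normal; order 5: 1/1 normal; order 6: 0/5 normal; order 10: 0/3 normal; order 15: 1/1 normal; order 30: 1/1 normal.
Total normal subgroups: 5.

5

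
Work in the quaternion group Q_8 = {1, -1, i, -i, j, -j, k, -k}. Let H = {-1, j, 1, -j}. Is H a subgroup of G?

Yes

|H| = 4 divides |G| = 8, consistent with Lagrange.
H contains the identity, every element's inverse is in H, and H is closed under ·: it is a subgroup.
In fact H = ⟨j⟩.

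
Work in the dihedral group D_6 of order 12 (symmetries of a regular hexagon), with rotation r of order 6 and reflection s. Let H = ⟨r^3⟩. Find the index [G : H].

6

|⟨r^3⟩| = 2 and |G| = 12.
By Lagrange, [G : H] = |G|/|H| = 12/2 = 6.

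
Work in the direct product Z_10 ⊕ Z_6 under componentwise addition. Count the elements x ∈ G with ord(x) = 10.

12

An element (a,b) has order lcm(ord(a), ord(b)); count pairs with lcm equal to 10.
Enumerating gives 12 such elements.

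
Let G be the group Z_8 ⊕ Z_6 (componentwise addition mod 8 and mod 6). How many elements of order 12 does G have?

8

An element (a,b) has order lcm(ord(a), ord(b)); count pairs with lcm equal to 12.
Enumerating gives 8 such elements.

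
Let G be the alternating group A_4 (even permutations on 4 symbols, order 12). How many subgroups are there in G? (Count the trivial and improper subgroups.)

10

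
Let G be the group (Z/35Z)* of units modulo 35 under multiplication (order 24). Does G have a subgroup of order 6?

Yes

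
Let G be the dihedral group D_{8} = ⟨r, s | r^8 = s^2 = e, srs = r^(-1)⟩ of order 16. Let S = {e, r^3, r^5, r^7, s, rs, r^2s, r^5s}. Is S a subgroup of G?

r^7 ∈ S but its inverse r ∉ S, so S is not a subgroup.

No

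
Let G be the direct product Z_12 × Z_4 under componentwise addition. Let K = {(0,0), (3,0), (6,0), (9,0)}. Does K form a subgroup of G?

Yes

|K| = 4 divides |G| = 48, consistent with Lagrange.
K contains the identity, every element's inverse is in K, and K is closed under +: it is a subgroup.
In fact K = ⟨(9,0)⟩.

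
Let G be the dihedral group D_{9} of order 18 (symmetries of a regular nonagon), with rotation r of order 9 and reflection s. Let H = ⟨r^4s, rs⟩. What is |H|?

6

|⟨r^4s⟩| = 2 and |⟨rs⟩| = 2, so |H| is a multiple of lcm(2, 2) = 2 and divides |G| = 18.
Closing under the operation: H = {e, r^3, r^6, rs, r^4s, r^7s}, so |H| = 6.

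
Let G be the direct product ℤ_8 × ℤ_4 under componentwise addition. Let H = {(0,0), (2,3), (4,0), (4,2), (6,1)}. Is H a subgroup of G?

No

|H| = 5 does not divide |G| = 32, so by Lagrange H is not a subgroup.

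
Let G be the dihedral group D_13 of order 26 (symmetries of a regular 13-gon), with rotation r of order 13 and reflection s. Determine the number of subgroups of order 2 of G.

13

|G| = 26 and 2 | 26, so subgroups of order 2 are possible by Lagrange.
The subgroups of order 2 are: {e, r^10s}; {e, r^11s}; {e, r^12s}; {e, r^2s}; … (13 in all).
So G has 13 subgroups of order 2.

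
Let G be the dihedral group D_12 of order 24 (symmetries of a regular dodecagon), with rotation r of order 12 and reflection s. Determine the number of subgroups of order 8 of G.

3

|G| = 24 and 8 | 24, so subgroups of order 8 are possible by Lagrange.
The subgroups of order 8 are: {e, r^3, r^6, r^9, rs, r^4s, r^7s, r^10s}; {e, r^3, r^6, r^9, r^2s, r^5s, r^8s, r^11s}; {e, r^3, r^6, r^9, s, r^3s, r^6s, r^9s}.
So G has 3 subgroups of order 8.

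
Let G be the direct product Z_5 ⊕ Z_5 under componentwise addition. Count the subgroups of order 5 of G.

6

|G| = 25 and 5 | 25, so subgroups of order 5 are possible by Lagrange.
The subgroups of order 5 are: {(0,0), (0,1), (0,2), (0,3), (0,4)}; {(0,0), (1,0), (2,0), (3,0), (4,0)}; {(0,0), (1,1), (2,2), (3,3), (4,4)}; {(0,0), (1,2), (2,4), (3,1), (4,3)}; … (6 in all).
So G has 6 subgroups of order 5.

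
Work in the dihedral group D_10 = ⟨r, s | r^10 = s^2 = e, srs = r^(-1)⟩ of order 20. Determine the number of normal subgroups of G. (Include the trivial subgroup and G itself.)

G has 22 subgroups. Checking conjugation-invariance by order — order 1: 1/1 normal; order 2: 1/11 normal; order 4: 0/5 normal; order 5: 1/1 normal; order 10: 3/3 normal; order 20: 1/1 normal.
Total normal subgroups: 7.

7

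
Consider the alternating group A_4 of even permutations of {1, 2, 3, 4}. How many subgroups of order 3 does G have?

|G| = 12 and 3 | 12, so subgroups of order 3 are possible by Lagrange.
The subgroups of order 3 are: {e, (1 2 3), (1 3 2)}; {e, (1 2 4), (1 4 2)}; {e, (1 3 4), (1 4 3)}; {e, (2 3 4), (2 4 3)}.
So G has 4 subgroups of order 3.

4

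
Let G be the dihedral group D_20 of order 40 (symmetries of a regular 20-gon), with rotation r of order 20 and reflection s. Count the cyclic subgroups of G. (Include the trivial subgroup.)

26

A cyclic subgroup of order d is generated by each of its φ(d) elements of order d, so the cyclic subgroups of order d number (#elements of order d)/φ(d).
Cyclic subgroups by order — order 1: 1; order 2: 21; order 4: 1; order 5: 1; order 10: 1; order 20: 1.
Total: 26.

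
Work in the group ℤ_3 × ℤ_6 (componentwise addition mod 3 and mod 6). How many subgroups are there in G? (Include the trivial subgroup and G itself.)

12

|G| = 18, so by Lagrange every subgroup order divides 18. Divisors: 1, 2, 3, 6, 9, 18.
Subgroups by order — order 1: 1; order 2: 1; order 3: 4; order 6: 4; order 9: 1; order 18: 1.
Total: 1 + 1 + 4 + 4 + 1 + 1 = 12.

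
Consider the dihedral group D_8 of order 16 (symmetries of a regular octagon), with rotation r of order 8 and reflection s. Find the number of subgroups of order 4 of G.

|G| = 16 and 4 | 16, so subgroups of order 4 are possible by Lagrange.
The subgroups of order 4 are: {e, r^2, r^4, r^6}; {e, r^4, r^2s, r^6s}; {e, r^4, r^3s, r^7s}; {e, r^4, s, r^4s}; … (5 in all).
So G has 5 subgroups of order 4.

5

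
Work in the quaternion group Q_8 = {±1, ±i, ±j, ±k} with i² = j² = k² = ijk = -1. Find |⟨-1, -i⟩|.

4

|⟨-1⟩| = 2 and |⟨-i⟩| = 4, so |H| is a multiple of lcm(2, 4) = 4 and divides |G| = 8.
Closing under the operation: H = {1, -1, i, -i}, so |H| = 4.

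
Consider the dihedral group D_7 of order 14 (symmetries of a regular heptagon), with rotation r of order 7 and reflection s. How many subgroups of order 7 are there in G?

1

|G| = 14 and 7 | 14, so subgroups of order 7 are possible by Lagrange.
The subgroups of order 7 are: {e, r, r^2, r^3, r^4, r^5, r^6}.
So G has 1 subgroup of order 7.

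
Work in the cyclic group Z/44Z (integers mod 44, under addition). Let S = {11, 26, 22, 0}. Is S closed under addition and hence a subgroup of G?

No

11 ∈ S but its inverse 33 ∉ S, so S is not a subgroup.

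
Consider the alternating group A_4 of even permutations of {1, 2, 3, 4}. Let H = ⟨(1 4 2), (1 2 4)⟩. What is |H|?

3

|⟨(1 4 2)⟩| = 3 and |⟨(1 2 4)⟩| = 3, so |H| is a multiple of lcm(3, 3) = 3 and divides |G| = 12.
Closing under the operation: H = {e, (1 2 4), (1 4 2)}, so |H| = 3.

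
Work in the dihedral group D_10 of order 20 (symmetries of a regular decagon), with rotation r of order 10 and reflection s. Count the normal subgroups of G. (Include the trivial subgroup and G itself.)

G has 22 subgroups. Checking conjugation-invariance by order — order 1: 1/1 normal; order 2: 1/11 normal; order 4: 0/5 normal; order 5: 1/1 normal; order 10: 3/3 normal; order 20: 1/1 normal.
Total normal subgroups: 7.

7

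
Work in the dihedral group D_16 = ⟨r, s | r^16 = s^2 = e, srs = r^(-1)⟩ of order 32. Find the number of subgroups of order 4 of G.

9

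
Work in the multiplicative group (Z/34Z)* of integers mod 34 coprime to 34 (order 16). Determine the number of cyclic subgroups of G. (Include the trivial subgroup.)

5

Group the elements of G by the cyclic subgroup they generate; each cyclic subgroup of order d accounts for φ(d) elements.
Cyclic subgroups by order — order 1: 1; order 2: 1; order 4: 1; order 8: 1; order 16: 1.
Total: 5.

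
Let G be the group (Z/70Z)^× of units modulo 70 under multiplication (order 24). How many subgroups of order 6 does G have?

3

|G| = 24 and 6 | 24, so subgroups of order 6 are possible by Lagrange.
The subgroups of order 6 are: {1, 11, 19, 51, 59, 69}; {1, 9, 11, 29, 39, 51}; {1, 11, 31, 41, 51, 61}.
So G has 3 subgroups of order 6.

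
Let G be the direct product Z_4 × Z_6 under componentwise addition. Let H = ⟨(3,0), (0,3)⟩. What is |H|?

|⟨(3,0)⟩| = 4 and |⟨(0,3)⟩| = 2, so |H| is a multiple of lcm(4, 2) = 4 and divides |G| = 24.
Closing under the operation: H = {(0,0), (0,3), (1,0), (1,3), (2,0), (2,3), (3,0), (3,3)}, so |H| = 8.

8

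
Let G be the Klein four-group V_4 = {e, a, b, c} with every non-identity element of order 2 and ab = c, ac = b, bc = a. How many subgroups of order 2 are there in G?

3

|G| = 4 and 2 | 4, so subgroups of order 2 are possible by Lagrange.
The subgroups of order 2 are: {e, a}; {e, b}; {e, c}.
So G has 3 subgroups of order 2.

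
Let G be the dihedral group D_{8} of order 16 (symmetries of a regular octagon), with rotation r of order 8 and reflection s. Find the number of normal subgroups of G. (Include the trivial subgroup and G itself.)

G has 19 subgroups. Checking conjugation-invariance by order — order 1: 1/1 normal; order 2: 1/9 normal; order 4: 1/5 normal; order 8: 3/3 normal; order 16: 1/1 normal.
Total normal subgroups: 7.

7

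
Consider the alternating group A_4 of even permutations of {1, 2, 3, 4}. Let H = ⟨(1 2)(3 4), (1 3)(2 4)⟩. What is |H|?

4

|⟨(1 2)(3 4)⟩| = 2 and |⟨(1 3)(2 4)⟩| = 2, so |H| is a multiple of lcm(2, 2) = 2 and divides |G| = 12.
Closing under the operation: H = {e, (1 2)(3 4), (1 3)(2 4), (1 4)(2 3)}, so |H| = 4.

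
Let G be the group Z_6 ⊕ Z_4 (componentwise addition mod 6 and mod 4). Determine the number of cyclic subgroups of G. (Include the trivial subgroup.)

12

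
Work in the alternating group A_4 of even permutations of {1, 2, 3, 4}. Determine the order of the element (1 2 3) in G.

Computing powers of (1 2 3): the smallest k with ((1 2 3))^k = e is k = 3.

3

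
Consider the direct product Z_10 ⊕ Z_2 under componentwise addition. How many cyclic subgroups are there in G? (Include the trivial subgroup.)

8

Each element a generates a cyclic subgroup ⟨a⟩; distinct elements may generate the same one (a cyclic group of order d has φ(d) generators).
Cyclic subgroups by order — order 1: 1; order 2: 3; order 5: 1; order 10: 3.
Total: 8.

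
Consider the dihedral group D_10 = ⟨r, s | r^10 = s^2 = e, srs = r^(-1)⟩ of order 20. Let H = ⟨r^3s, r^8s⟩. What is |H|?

|⟨r^3s⟩| = 2 and |⟨r^8s⟩| = 2, so |H| is a multiple of lcm(2, 2) = 2 and divides |G| = 20.
Closing under the operation: H = {e, r^5, r^3s, r^8s}, so |H| = 4.

4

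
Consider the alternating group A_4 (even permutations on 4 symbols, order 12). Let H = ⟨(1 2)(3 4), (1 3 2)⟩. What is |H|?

12

|⟨(1 2)(3 4)⟩| = 2 and |⟨(1 3 2)⟩| = 3, so |H| is a multiple of lcm(2, 3) = 6 and divides |G| = 12.
Closing {(1 2)(3 4), (1 3 2)} under the group operation gives all of G, so |H| = 12.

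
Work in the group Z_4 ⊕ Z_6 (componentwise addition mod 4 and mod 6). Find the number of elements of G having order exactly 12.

8

An element (a,b) has order lcm(ord(a), ord(b)); count pairs with lcm equal to 12.
Enumerating gives 8 such elements.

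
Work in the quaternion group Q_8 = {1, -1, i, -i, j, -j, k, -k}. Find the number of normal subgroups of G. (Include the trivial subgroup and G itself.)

6

G has 6 subgroups. Checking conjugation-invariance by order — order 1: 1/1 normal; order 2: 1/1 normal; order 4: 3/3 normal; order 8: 1/1 normal.
Total normal subgroups: 6.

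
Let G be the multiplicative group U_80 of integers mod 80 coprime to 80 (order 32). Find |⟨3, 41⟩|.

8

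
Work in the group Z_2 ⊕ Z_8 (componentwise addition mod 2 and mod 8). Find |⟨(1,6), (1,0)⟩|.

|⟨(1,6)⟩| = 4 and |⟨(1,0)⟩| = 2, so |H| is a multiple of lcm(4, 2) = 4 and divides |G| = 16.
Closing under the operation: H = {(0,0), (0,2), (0,4), (0,6), (1,0), (1,2), (1,4), (1,6)}, so |H| = 8.

8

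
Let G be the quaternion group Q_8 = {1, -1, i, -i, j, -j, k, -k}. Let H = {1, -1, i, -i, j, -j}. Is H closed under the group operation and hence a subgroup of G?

|H| = 6 does not divide |G| = 8, so by Lagrange H is not a subgroup.

No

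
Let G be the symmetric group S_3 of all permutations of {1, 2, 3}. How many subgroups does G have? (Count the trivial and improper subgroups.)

6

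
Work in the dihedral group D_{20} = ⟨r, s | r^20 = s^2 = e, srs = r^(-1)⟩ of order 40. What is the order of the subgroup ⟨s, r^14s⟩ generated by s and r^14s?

|⟨s⟩| = 2 and |⟨r^14s⟩| = 2, so |H| is a multiple of lcm(2, 2) = 2 and divides |G| = 40.
Closing under the operation: H = {e, r^2, r^4, r^6, r^8, r^10, r^12, r^14, r^16, r^18, s, r^2s, r^4s, r^6s, r^8s, r^10s, r^12s, r^14s, r^16s, r^18s}, so |H| = 20.

20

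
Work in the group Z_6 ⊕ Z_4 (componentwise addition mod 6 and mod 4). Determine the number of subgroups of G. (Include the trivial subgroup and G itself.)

|G| = 24, so by Lagrange every subgroup order divides 24. Divisors: 1, 2, 3, 4, 6, 8, 12, 24.
Subgroups by order — order 1: 1; order 2: 3; order 3: 1; order 4: 3; order 6: 3; order 8: 1; order 12: 3; order 24: 1.
Total: 1 + 3 + 1 + 3 + 3 + 1 + 3 + 1 = 16.

16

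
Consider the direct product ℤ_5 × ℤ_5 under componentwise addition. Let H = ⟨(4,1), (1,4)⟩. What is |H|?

5

|⟨(4,1)⟩| = 5 and |⟨(1,4)⟩| = 5, so |H| is a multiple of lcm(5, 5) = 5 and divides |G| = 25.
Closing under the operation: H = {(0,0), (1,4), (2,3), (3,2), (4,1)}, so |H| = 5.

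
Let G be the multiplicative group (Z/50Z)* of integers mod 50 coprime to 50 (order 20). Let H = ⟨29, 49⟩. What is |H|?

|⟨29⟩| = 10 and |⟨49⟩| = 2, so |H| is a multiple of lcm(10, 2) = 10 and divides |G| = 20.
Closing under the operation: H = {1, 9, 11, 19, 21, 29, 31, 39, 41, 49}, so |H| = 10.

10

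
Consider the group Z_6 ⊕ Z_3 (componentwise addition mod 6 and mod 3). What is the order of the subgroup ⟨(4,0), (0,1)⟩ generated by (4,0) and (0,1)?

9

|⟨(4,0)⟩| = 3 and |⟨(0,1)⟩| = 3, so |H| is a multiple of lcm(3, 3) = 3 and divides |G| = 18.
Closing under the operation: H = {(0,0), (0,1), (0,2), (2,0), (2,1), (2,2), (4,0), (4,1), (4,2)}, so |H| = 9.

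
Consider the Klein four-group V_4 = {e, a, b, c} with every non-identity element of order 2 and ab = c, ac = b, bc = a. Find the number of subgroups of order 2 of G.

3

|G| = 4 and 2 | 4, so subgroups of order 2 are possible by Lagrange.
The subgroups of order 2 are: {e, a}; {e, b}; {e, c}.
So G has 3 subgroups of order 2.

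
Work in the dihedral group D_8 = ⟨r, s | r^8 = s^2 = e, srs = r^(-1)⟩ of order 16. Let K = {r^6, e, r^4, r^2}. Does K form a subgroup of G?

Yes

|K| = 4 divides |G| = 16, consistent with Lagrange.
K contains the identity, every element's inverse is in K, and K is closed under ·: it is a subgroup.
In fact K = ⟨r^6⟩.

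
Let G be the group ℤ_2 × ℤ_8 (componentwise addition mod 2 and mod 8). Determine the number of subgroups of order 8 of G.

|G| = 16 and 8 | 16, so subgroups of order 8 are possible by Lagrange.
The subgroups of order 8 are: {(0,0), (0,1), (0,2), (0,3), (0,4), (0,5), (0,6), (0,7)}; {(0,0), (0,2), (0,4), (0,6), (1,0), (1,2), (1,4), (1,6)}; {(0,0), (0,2), (0,4), (0,6), (1,1), (1,3), (1,5), (1,7)}.
So G has 3 subgroups of order 8.

3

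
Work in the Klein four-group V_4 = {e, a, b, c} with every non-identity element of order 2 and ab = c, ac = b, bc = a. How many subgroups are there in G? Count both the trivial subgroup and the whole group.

5

|G| = 4, so by Lagrange every subgroup order divides 4. Divisors: 1, 2, 4.
Subgroups by order — order 1: 1; order 2: 3; order 4: 1.
Total: 1 + 3 + 1 = 5.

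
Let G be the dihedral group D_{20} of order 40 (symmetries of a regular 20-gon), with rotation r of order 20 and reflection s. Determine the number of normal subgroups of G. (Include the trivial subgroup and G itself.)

G has 48 subgroups. Checking conjugation-invariance by order — order 1: 1/1 normal; order 2: 1/21 normal; order 4: 1/11 normal; order 5: 1/1 normal; order 8: 0/5 normal; order 10: 1/5 normal; order 20: 3/3 normal; order 40: 1/1 normal.
Total normal subgroups: 9.

9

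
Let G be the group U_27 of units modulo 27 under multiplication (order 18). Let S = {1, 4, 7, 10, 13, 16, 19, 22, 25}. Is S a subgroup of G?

|S| = 9 divides |G| = 18, consistent with Lagrange.
S contains the identity, every element's inverse is in S, and S is closed under ·: it is a subgroup.
In fact S = ⟨4⟩.

Yes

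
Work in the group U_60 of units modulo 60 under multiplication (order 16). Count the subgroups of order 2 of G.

7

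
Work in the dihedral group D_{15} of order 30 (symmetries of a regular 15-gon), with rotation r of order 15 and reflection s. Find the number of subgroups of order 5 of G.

1

|G| = 30 and 5 | 30, so subgroups of order 5 are possible by Lagrange.
The subgroups of order 5 are: {e, r^3, r^6, r^9, r^12}.
So G has 1 subgroup of order 5.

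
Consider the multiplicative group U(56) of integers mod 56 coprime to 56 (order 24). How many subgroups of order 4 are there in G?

|G| = 24 and 4 | 24, so subgroups of order 4 are possible by Lagrange.
The subgroups of order 4 are: {1, 13, 15, 27}; {1, 13, 29, 41}; {1, 13, 43, 55}; {1, 15, 29, 43}; … (7 in all).
So G has 7 subgroups of order 4.

7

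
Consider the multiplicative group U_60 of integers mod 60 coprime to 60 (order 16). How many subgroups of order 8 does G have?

|G| = 16 and 8 | 16, so subgroups of order 8 are possible by Lagrange.
The subgroups of order 8 are: {1, 11, 13, 23, 37, 47, 49, 59}; {1, 7, 11, 17, 43, 49, 53, 59}; {1, 11, 19, 29, 31, 41, 49, 59}; {1, 13, 17, 29, 37, 41, 49, 53}; … (7 in all).
So G has 7 subgroups of order 8.

7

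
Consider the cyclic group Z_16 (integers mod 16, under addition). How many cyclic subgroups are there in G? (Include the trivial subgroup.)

Group the elements of G by the cyclic subgroup they generate; each cyclic subgroup of order d accounts for φ(d) elements.
Cyclic subgroups by order — order 1: 1; order 2: 1; order 4: 1; order 8: 1; order 16: 1.
Total: 5.

5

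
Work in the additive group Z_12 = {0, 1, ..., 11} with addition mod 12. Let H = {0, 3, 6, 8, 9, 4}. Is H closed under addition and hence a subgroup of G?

Closure fails: 3 + 4 = 7 ∉ H. So H is not a subgroup.

No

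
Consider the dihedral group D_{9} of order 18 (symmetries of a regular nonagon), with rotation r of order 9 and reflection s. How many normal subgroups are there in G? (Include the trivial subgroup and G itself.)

4

G has 16 subgroups. Checking conjugation-invariance by order — order 1: 1/1 normal; order 2: 0/9 normal; order 3: 1/1 normal; order 6: 0/3 normal; order 9: 1/1 normal; order 18: 1/1 normal.
Total normal subgroups: 4.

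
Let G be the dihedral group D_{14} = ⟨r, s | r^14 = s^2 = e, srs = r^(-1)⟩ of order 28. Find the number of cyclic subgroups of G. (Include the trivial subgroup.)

A cyclic subgroup of order d is generated by each of its φ(d) elements of order d, so the cyclic subgroups of order d number (#elements of order d)/φ(d).
Cyclic subgroups by order — order 1: 1; order 2: 15; order 7: 1; order 14: 1.
Total: 18.

18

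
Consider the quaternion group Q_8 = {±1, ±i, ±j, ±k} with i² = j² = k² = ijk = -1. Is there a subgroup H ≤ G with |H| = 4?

Yes

4 | 8. A subgroup of order 4 is {1, -1, i, -i}.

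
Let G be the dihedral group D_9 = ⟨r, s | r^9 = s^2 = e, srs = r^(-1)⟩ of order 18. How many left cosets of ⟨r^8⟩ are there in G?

|⟨r^8⟩| = 9 and |G| = 18.
By Lagrange, [G : H] = |G|/|H| = 18/9 = 2.

2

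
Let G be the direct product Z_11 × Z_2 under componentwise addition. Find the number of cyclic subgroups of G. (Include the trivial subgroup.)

4

Group the elements of G by the cyclic subgroup they generate; each cyclic subgroup of order d accounts for φ(d) elements.
Cyclic subgroups by order — order 1: 1; order 2: 1; order 11: 1; order 22: 1.
Total: 4.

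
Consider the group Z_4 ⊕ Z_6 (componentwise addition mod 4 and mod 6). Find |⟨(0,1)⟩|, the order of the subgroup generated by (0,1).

6

The order of (0,1) in Z_4 × Z_6 is lcm(ord(0) in Z_4, ord(1) in Z_6).
ord(0) = 1 and ord(1) = 6, so |⟨(0,1)⟩| = lcm(1, 6) = 6.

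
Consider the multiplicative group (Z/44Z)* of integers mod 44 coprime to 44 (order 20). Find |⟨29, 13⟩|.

|⟨29⟩| = 10 and |⟨13⟩| = 10, so |H| is a multiple of lcm(10, 10) = 10 and divides |G| = 20.
Closing under the operation: H = {1, 5, 9, 13, 17, 21, 25, 29, 37, 41}, so |H| = 10.

10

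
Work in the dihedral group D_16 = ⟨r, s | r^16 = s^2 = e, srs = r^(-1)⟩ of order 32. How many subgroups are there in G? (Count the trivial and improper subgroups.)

36

|G| = 32, so by Lagrange every subgroup order divides 32. Divisors: 1, 2, 4, 8, 16, 32.
Subgroups by order — order 1: 1; order 2: 17; order 4: 9; order 8: 5; order 16: 3; order 32: 1.
Total: 1 + 17 + 9 + 5 + 3 + 1 = 36.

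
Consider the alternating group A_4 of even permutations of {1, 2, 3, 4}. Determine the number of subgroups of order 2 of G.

|G| = 12 and 2 | 12, so subgroups of order 2 are possible by Lagrange.
The subgroups of order 2 are: {e, (1 2)(3 4)}; {e, (1 3)(2 4)}; {e, (1 4)(2 3)}.
So G has 3 subgroups of order 2.

3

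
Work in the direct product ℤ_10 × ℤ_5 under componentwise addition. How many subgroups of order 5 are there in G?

6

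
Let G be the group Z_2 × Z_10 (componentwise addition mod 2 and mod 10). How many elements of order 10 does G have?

12

An element (a,b) has order lcm(ord(a), ord(b)); count pairs with lcm equal to 10.
Enumerating gives 12 such elements.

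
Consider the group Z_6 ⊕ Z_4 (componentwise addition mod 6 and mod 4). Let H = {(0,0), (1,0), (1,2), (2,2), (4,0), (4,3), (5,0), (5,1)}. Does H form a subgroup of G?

(1,2) ∈ H but its inverse (5,2) ∉ H, so H is not a subgroup.

No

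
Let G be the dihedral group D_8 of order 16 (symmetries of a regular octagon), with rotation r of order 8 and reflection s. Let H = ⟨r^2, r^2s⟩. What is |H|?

8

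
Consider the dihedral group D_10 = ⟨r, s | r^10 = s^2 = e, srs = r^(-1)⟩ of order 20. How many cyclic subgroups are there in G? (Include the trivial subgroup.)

14

Group the elements of G by the cyclic subgroup they generate; each cyclic subgroup of order d accounts for φ(d) elements.
Cyclic subgroups by order — order 1: 1; order 2: 11; order 5: 1; order 10: 1.
Total: 14.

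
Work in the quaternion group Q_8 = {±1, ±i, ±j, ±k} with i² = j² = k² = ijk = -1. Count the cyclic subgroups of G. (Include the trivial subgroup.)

Group the elements of G by the cyclic subgroup they generate; each cyclic subgroup of order d accounts for φ(d) elements.
Cyclic subgroups by order — order 1: 1; order 2: 1; order 4: 3.
Total: 5.

5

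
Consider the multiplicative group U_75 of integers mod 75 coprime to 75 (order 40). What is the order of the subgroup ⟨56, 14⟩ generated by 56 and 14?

|⟨56⟩| = 10 and |⟨14⟩| = 10, so |H| is a multiple of lcm(10, 10) = 10 and divides |G| = 40.
Closing under the operation: H = {1, 4, 11, 14, 16, 19, 26, 29, 31, 34, 41, 44, 46, 49, 56, 59, 61, 64, 71, 74}, so |H| = 20.

20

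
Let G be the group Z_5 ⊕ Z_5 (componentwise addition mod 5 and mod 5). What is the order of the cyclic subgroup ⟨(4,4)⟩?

The order of (4,4) in Z_5 × Z_5 is lcm(ord(4) in Z_5, ord(4) in Z_5).
ord(4) = 5 and ord(4) = 5, so |⟨(4,4)⟩| = lcm(5, 5) = 5.

5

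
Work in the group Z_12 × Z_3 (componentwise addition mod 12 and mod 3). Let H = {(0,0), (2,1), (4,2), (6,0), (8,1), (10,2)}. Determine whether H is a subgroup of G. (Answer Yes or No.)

Yes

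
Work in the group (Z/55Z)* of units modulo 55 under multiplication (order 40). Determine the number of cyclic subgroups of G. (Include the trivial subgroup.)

Each element a generates a cyclic subgroup ⟨a⟩; distinct elements may generate the same one (a cyclic group of order d has φ(d) generators).
Cyclic subgroups by order — order 1: 1; order 2: 3; order 4: 2; order 5: 1; order 10: 3; order 20: 2.
Total: 12.

12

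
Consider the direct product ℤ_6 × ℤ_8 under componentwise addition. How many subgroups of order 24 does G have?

|G| = 48 and 24 | 48, so subgroups of order 24 are possible by Lagrange.
The subgroups of order 24 are: {(0,0), (0,1), (0,2), (0,3), (0,4), (0,5), (0,6), (0,7), (2,0), (2,1), (2,2), (2,3), (2,4), (2,5), (2,6), (2,7), (4,0), (4,1), (4,2), (4,3), (4,4), (4,5), (4,6), (4,7)}; {(0,0), (0,2), (0,4), (0,6), (1,0), (1,2), (1,4), (1,6), (2,0), (2,2), (2,4), (2,6), (3,0), (3,2), (3,4), (3,6), (4,0), (4,2), (4,4), (4,6), (5,0), (5,2), (5,4), (5,6)}; {(0,0), (0,2), (0,4), (0,6), (1,1), (1,3), (1,5), (1,7), (2,0), (2,2), (2,4), (2,6), (3,1), (3,3), (3,5), (3,7), (4,0), (4,2), (4,4), (4,6), (5,1), (5,3), (5,5), (5,7)}.
So G has 3 subgroups of order 24.

3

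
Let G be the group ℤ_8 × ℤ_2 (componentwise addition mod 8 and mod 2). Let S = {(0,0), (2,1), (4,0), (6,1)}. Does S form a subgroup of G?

|S| = 4 divides |G| = 16, consistent with Lagrange.
S contains the identity, every element's inverse is in S, and S is closed under +: it is a subgroup.
In fact S = ⟨(6,1)⟩.

Yes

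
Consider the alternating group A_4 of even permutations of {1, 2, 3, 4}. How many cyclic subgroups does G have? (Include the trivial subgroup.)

8

Each element a generates a cyclic subgroup ⟨a⟩; distinct elements may generate the same one (a cyclic group of order d has φ(d) generators).
Cyclic subgroups by order — order 1: 1; order 2: 3; order 3: 4.
Total: 8.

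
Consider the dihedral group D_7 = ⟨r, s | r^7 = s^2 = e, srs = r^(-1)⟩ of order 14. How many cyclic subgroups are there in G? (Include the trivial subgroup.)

Group the elements of G by the cyclic subgroup they generate; each cyclic subgroup of order d accounts for φ(d) elements.
Cyclic subgroups by order — order 1: 1; order 2: 7; order 7: 1.
Total: 9.

9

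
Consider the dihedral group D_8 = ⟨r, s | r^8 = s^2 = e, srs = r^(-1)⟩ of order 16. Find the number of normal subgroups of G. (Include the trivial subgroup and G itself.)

G has 19 subgroups. Checking conjugation-invariance by order — order 1: 1/1 normal; order 2: 1/9 normal; order 4: 1/5 normal; order 8: 3/3 normal; order 16: 1/1 normal.
Total normal subgroups: 7.

7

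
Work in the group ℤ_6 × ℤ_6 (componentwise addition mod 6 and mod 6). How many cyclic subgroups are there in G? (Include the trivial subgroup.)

20

Each element a generates a cyclic subgroup ⟨a⟩; distinct elements may generate the same one (a cyclic group of order d has φ(d) generators).
Cyclic subgroups by order — order 1: 1; order 2: 3; order 3: 4; order 6: 12.
Total: 20.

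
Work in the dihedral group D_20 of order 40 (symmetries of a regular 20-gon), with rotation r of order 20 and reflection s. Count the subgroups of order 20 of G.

3

|G| = 40 and 20 | 40, so subgroups of order 20 are possible by Lagrange.
The subgroups of order 20 are: {e, r, r^2, r^3, r^4, r^5, r^6, r^7, r^8, r^9, r^10, r^11, r^12, r^13, r^14, r^15, r^16, r^17, r^18, r^19}; {e, r^2, r^4, r^6, r^8, r^10, r^12, r^14, r^16, r^18, s, r^2s, r^4s, r^6s, r^8s, r^10s, r^12s, r^14s, r^16s, r^18s}; {e, r^2, r^4, r^6, r^8, r^10, r^12, r^14, r^16, r^18, rs, r^3s, r^5s, r^7s, r^9s, r^11s, r^13s, r^15s, r^17s, r^19s}.
So G has 3 subgroups of order 20.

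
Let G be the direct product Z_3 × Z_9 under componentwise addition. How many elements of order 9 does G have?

18

An element (a,b) has order lcm(ord(a), ord(b)); count pairs with lcm equal to 9.
Enumerating gives 18 such elements.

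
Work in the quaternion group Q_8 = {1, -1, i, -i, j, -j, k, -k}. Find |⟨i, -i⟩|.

4

|⟨i⟩| = 4 and |⟨-i⟩| = 4, so |H| is a multiple of lcm(4, 4) = 4 and divides |G| = 8.
Closing under the operation: H = {1, -1, i, -i}, so |H| = 4.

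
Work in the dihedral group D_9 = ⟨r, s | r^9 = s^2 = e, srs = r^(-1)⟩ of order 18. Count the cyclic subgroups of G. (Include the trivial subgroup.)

A cyclic subgroup of order d is generated by each of its φ(d) elements of order d, so the cyclic subgroups of order d number (#elements of order d)/φ(d).
Cyclic subgroups by order — order 1: 1; order 2: 9; order 3: 1; order 9: 1.
Total: 12.

12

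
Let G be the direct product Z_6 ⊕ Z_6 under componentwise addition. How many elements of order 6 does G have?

24

An element (a,b) has order lcm(ord(a), ord(b)); count pairs with lcm equal to 6.
Enumerating gives 24 such elements.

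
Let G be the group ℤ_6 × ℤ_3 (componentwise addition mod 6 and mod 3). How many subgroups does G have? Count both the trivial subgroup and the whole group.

|G| = 18, so by Lagrange every subgroup order divides 18. Divisors: 1, 2, 3, 6, 9, 18.
Subgroups by order — order 1: 1; order 2: 1; order 3: 4; order 6: 4; order 9: 1; order 18: 1.
Total: 1 + 1 + 4 + 4 + 1 + 1 = 12.

12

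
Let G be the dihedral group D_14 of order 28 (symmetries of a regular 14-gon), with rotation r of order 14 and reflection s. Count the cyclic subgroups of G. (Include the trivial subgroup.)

A cyclic subgroup of order d is generated by each of its φ(d) elements of order d, so the cyclic subgroups of order d number (#elements of order d)/φ(d).
Cyclic subgroups by order — order 1: 1; order 2: 15; order 7: 1; order 14: 1.
Total: 18.

18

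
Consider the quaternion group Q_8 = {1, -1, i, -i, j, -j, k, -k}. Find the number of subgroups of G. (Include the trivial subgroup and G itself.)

|G| = 8, so by Lagrange every subgroup order divides 8. Divisors: 1, 2, 4, 8.
Subgroups by order — order 1: 1; order 2: 1; order 4: 3; order 8: 1.
Total: 1 + 1 + 3 + 1 = 6.

6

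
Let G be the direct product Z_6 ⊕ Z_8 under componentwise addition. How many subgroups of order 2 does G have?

3

|G| = 48 and 2 | 48, so subgroups of order 2 are possible by Lagrange.
The subgroups of order 2 are: {(0,0), (0,4)}; {(0,0), (3,0)}; {(0,0), (3,4)}.
So G has 3 subgroups of order 2.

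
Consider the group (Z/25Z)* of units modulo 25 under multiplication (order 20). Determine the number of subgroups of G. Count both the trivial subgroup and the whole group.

|G| = 20, so by Lagrange every subgroup order divides 20. Divisors: 1, 2, 4, 5, 10, 20.
Subgroups by order — order 1: 1; order 2: 1; order 4: 1; order 5: 1; order 10: 1; order 20: 1.
Total: 1 + 1 + 1 + 1 + 1 + 1 = 6.

6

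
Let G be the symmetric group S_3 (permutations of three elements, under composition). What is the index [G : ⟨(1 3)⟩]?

|⟨(1 3)⟩| = 2 and |G| = 6.
By Lagrange, [G : H] = |G|/|H| = 6/2 = 3.

3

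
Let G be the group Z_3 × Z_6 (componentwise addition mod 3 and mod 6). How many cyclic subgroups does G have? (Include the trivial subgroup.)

10

Group the elements of G by the cyclic subgroup they generate; each cyclic subgroup of order d accounts for φ(d) elements.
Cyclic subgroups by order — order 1: 1; order 2: 1; order 3: 4; order 6: 4.
Total: 10.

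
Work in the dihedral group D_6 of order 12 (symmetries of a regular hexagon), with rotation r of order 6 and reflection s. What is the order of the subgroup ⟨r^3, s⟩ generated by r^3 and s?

4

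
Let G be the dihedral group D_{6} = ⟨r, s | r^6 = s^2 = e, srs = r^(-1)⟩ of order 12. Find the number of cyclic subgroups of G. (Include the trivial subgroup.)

10

Group the elements of G by the cyclic subgroup they generate; each cyclic subgroup of order d accounts for φ(d) elements.
Cyclic subgroups by order — order 1: 1; order 2: 7; order 3: 1; order 6: 1.
Total: 10.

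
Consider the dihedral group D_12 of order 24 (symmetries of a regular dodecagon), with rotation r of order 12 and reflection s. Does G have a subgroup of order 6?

Yes

6 | 24. A subgroup of order 6 is {e, r^2, r^4, r^6, r^8, r^10}.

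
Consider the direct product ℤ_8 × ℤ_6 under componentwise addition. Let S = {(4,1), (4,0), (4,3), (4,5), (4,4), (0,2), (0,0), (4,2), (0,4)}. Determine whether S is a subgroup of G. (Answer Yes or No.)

|S| = 9 does not divide |G| = 48, so by Lagrange S is not a subgroup.

No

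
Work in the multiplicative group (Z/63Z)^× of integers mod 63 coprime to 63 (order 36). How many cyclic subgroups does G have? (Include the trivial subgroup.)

20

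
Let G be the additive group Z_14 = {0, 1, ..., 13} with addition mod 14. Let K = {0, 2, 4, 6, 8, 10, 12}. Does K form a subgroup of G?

|K| = 7 divides |G| = 14, consistent with Lagrange.
K contains the identity, every element's inverse is in K, and K is closed under +: it is a subgroup.
In fact K = ⟨2⟩.

Yes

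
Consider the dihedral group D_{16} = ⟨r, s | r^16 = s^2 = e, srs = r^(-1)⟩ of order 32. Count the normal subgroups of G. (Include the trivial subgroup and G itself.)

8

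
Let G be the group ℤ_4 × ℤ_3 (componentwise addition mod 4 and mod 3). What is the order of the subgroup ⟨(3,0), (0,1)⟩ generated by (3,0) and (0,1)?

|⟨(3,0)⟩| = 4 and |⟨(0,1)⟩| = 3, so |H| is a multiple of lcm(4, 3) = 12 and divides |G| = 12.
Closing {(3,0), (0,1)} under the group operation gives all of G, so |H| = 12.

12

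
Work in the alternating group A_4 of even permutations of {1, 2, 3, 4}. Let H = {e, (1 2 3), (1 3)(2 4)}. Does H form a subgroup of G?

(1 2 3) ∈ H but its inverse (1 3 2) ∉ H, so H is not a subgroup.

No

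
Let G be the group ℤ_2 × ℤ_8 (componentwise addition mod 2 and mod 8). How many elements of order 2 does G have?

An element (a,b) has order lcm(ord(a), ord(b)); count pairs with lcm equal to 2.
Enumerating gives 3 such elements.

3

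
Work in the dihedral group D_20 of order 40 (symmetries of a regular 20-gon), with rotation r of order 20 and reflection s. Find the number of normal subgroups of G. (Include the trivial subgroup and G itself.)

G has 48 subgroups. Checking conjugation-invariance by order — order 1: 1/1 normal; order 2: 1/21 normal; order 4: 1/11 normal; order 5: 1/1 normal; order 8: 0/5 normal; order 10: 1/5 normal; order 20: 3/3 normal; order 40: 1/1 normal.
Total normal subgroups: 9.

9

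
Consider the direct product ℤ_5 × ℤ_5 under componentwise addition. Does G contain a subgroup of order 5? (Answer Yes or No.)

Yes

5 | 25. A subgroup of order 5 is {(0,0), (0,1), (0,2), (0,3), (0,4)}.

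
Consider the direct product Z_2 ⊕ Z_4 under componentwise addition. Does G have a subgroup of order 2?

2 | 8. A subgroup of order 2 is {(0,0), (0,2)}.

Yes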